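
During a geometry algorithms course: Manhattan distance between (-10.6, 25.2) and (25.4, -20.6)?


|(-10.6)-25.4| + |25.2-(-20.6)| = 36 + 45.8 = 81.8

81.8


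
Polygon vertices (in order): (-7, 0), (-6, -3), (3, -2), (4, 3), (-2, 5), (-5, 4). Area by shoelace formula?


Shoelace sum: ((-7)*(-3) - (-6)*0) + ((-6)*(-2) - 3*(-3)) + (3*3 - 4*(-2)) + (4*5 - (-2)*3) + ((-2)*4 - (-5)*5) + ((-5)*0 - (-7)*4)
= 130
Area = |130|/2 = 65

65


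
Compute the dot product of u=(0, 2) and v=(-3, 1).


u . v = u_x*v_x + u_y*v_y = 0*(-3) + 2*1
= 0 + 2 = 2

2


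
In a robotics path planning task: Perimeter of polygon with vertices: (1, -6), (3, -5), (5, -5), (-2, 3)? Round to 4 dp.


Sides: (1, -6)->(3, -5): sqrt(5) = 2.236068, (3, -5)->(5, -5): sqrt(4) = 2, (5, -5)->(-2, 3): sqrt(113) = 10.630146, (-2, 3)->(1, -6): sqrt(90) = 9.486833
Sum = 24.353047
Perimeter = 24.353

24.353


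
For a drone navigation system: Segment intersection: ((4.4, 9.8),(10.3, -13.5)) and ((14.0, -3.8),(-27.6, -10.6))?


Cross products: d1=-631.04, d2=378.36, d3=143.44, d4=-865.96
d1*d2 < 0 and d3*d4 < 0? yes

Yes, they intersect


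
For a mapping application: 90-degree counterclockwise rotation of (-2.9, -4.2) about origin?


90° CCW: (x,y) -> (-y, x)
(-2.9,-4.2) -> (4.2, -2.9)

(4.2, -2.9)


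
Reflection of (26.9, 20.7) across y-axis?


Reflection over y-axis: (x,y) -> (-x,y)
(26.9, 20.7) -> (-26.9, 20.7)

(-26.9, 20.7)


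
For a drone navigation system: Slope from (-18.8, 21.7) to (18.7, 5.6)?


slope = (y2-y1)/(x2-x1) = (5.6-21.7)/(18.7-(-18.8)) = (-16.1)/37.5 = -0.4293

-0.4293


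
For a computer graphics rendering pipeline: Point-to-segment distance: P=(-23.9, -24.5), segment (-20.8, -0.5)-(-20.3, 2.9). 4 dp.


Project P onto AB: t = 0 (clamped to [0,1])
Closest point on segment: (-20.8, -0.5)
Distance: 24.1994

24.1994


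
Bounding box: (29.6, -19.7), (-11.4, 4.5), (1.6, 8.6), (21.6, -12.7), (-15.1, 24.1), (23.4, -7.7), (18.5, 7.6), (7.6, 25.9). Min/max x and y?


x range: [-15.1, 29.6]
y range: [-19.7, 25.9]
Bounding box: (-15.1,-19.7) to (29.6,25.9)

(-15.1,-19.7) to (29.6,25.9)


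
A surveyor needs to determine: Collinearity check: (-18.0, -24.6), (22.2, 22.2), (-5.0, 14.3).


Cross product: (22.2-(-18))*(14.3-(-24.6)) - (22.2-(-24.6))*((-5)-(-18))
= 955.38

No, not collinear


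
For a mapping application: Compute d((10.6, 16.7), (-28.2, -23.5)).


dx=-38.8, dy=-40.2
d^2 = (-38.8)^2 + (-40.2)^2 = 3121.48
d = sqrt(3121.48) = 55.8702

55.8702


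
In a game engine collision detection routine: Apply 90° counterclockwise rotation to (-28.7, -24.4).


90° CCW: (x,y) -> (-y, x)
(-28.7,-24.4) -> (24.4, -28.7)

(24.4, -28.7)


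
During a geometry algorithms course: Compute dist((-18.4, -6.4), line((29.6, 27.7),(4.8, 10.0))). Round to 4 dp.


|cross product| = 3.92
|line direction| = sqrt(928.33) = 30.4685
Distance = 3.92/sqrt(928.33) = 0.1287

0.1287


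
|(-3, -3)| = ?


|u| = sqrt((-3)^2 + (-3)^2) = sqrt(18) = 4.2426

4.2426


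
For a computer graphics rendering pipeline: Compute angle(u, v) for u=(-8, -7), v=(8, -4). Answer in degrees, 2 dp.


u.v = -36, |u| = sqrt(113) = 10.6301, |v| = sqrt(80) = 8.9443
cos(theta) = u.v/(|u||v|) = -36/sqrt(9040) = -0.378633
theta = acos(-0.378633) = 112.25 degrees

112.25 degrees


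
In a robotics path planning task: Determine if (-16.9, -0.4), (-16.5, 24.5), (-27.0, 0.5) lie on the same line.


Cross product: ((-16.5)-(-16.9))*(0.5-(-0.4)) - (24.5-(-0.4))*((-27)-(-16.9))
= 251.85

No, not collinear


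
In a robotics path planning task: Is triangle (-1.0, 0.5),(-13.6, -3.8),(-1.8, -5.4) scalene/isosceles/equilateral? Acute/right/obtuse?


Side lengths squared: AB^2=177.25, BC^2=141.8, CA^2=35.45
Sorted: [35.45, 141.8, 177.25]
By sides: Scalene, By angles: Right

Scalene, Right


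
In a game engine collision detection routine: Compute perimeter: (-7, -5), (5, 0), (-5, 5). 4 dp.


Sides: (-7, -5)->(5, 0): sqrt(169) = 13, (5, 0)->(-5, 5): sqrt(125) = 11.18034, (-5, 5)->(-7, -5): sqrt(104) = 10.198039
Sum = 34.378379
Perimeter = 34.3784

34.3784


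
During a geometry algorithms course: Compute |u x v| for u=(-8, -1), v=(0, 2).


|u x v| = |(-8)*2 - (-1)*0|
= |(-16) - 0| = 16

16


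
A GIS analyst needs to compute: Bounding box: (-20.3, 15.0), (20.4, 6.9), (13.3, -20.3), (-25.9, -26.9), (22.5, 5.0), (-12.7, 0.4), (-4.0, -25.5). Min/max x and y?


x range: [-25.9, 22.5]
y range: [-26.9, 15]
Bounding box: (-25.9,-26.9) to (22.5,15)

(-25.9,-26.9) to (22.5,15)


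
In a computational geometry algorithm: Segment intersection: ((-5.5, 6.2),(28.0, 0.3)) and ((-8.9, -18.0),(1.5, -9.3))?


Cross products: d1=222.1, d2=-130.71, d3=-830.76, d4=-477.95
d1*d2 < 0 and d3*d4 < 0? no

No, they don't intersect


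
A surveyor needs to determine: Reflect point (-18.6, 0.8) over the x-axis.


Reflection over x-axis: (x,y) -> (x,-y)
(-18.6, 0.8) -> (-18.6, -0.8)

(-18.6, -0.8)


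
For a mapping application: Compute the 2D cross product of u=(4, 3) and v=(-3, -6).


u x v = u_x*v_y - u_y*v_x = 4*(-6) - 3*(-3)
= (-24) - (-9) = -15

-15


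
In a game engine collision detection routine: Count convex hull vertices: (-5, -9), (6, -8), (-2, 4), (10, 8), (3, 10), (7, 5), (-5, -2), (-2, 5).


Convex hull vertices (CCW): (-5, -9), (6, -8), (10, 8), (3, 10), (-2, 5), (-5, -2)
Count = 6

6


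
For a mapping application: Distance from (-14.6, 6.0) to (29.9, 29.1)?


dx=44.5, dy=23.1
d^2 = 44.5^2 + 23.1^2 = 2513.86
d = sqrt(2513.86) = 50.1384

50.1384


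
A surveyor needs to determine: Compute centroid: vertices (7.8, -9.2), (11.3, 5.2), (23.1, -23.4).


Centroid = ((x_A+x_B+x_C)/3, (y_A+y_B+y_C)/3)
= ((7.8+11.3+23.1)/3, ((-9.2)+5.2+(-23.4))/3)
= (14.0667, -9.1333)

(14.0667, -9.1333)


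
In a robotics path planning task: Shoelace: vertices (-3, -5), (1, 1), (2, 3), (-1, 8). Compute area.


Shoelace sum: ((-3)*1 - 1*(-5)) + (1*3 - 2*1) + (2*8 - (-1)*3) + ((-1)*(-5) - (-3)*8)
= 51
Area = |51|/2 = 25.5

25.5


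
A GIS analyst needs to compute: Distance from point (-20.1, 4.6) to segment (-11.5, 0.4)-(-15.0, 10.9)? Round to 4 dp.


Project P onto AB: t = 0.6057 (clamped to [0,1])
Closest point on segment: (-13.62, 6.76)
Distance: 6.8305

6.8305


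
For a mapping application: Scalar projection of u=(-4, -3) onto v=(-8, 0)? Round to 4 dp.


u.v = 32, |v| = sqrt(64) = 8
Scalar projection = u.v / |v| = 32 / sqrt(64) = 4

4


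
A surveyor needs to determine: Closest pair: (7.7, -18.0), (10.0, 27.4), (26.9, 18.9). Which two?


d(P0,P1) = 45.4582, d(P0,P2) = 41.5963, d(P1,P2) = 18.9172
Closest: P1 and P2

Closest pair: (10.0, 27.4) and (26.9, 18.9), distance = 18.9172


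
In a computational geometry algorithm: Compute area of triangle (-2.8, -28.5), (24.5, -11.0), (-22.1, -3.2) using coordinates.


Area = |x_A(y_B-y_C) + x_B(y_C-y_A) + x_C(y_A-y_B)|/2
= |21.84 + 619.85 + 386.75|/2
= 1028.44/2 = 514.22

514.22


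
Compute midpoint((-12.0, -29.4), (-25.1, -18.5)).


M = (((-12)+(-25.1))/2, ((-29.4)+(-18.5))/2)
= (-18.55, -23.95)

(-18.55, -23.95)


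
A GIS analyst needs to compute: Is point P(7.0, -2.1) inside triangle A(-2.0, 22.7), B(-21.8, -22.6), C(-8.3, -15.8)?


Cross products: AB x AP = 898.74, BC x BP = 80.91, CA x CP = -502.74
All same sign? no

No, outside


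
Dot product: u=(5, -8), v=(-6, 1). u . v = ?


u . v = u_x*v_x + u_y*v_y = 5*(-6) + (-8)*1
= (-30) + (-8) = -38

-38


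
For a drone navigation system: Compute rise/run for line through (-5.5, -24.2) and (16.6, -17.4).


slope = (y2-y1)/(x2-x1) = ((-17.4)-(-24.2))/(16.6-(-5.5)) = 6.8/22.1 = 0.3077

0.3077


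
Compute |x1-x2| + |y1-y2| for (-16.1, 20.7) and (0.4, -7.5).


|(-16.1)-0.4| + |20.7-(-7.5)| = 16.5 + 28.2 = 44.7

44.7


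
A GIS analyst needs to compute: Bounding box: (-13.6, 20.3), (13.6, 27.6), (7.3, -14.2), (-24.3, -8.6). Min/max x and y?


x range: [-24.3, 13.6]
y range: [-14.2, 27.6]
Bounding box: (-24.3,-14.2) to (13.6,27.6)

(-24.3,-14.2) to (13.6,27.6)


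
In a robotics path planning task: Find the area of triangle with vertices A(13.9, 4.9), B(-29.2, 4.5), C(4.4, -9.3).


Area = |x_A(y_B-y_C) + x_B(y_C-y_A) + x_C(y_A-y_B)|/2
= |191.82 + 414.64 + 1.76|/2
= 608.22/2 = 304.11

304.11


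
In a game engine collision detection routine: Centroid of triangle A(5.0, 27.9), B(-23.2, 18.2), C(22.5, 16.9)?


Centroid = ((x_A+x_B+x_C)/3, (y_A+y_B+y_C)/3)
= ((5+(-23.2)+22.5)/3, (27.9+18.2+16.9)/3)
= (1.4333, 21)

(1.4333, 21)


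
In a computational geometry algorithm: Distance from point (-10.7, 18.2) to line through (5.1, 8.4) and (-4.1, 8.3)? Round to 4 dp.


|cross product| = 91.74
|line direction| = sqrt(84.65) = 9.2005
Distance = 91.74/sqrt(84.65) = 9.9712

9.9712


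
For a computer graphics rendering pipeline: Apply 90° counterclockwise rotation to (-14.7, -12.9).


90° CCW: (x,y) -> (-y, x)
(-14.7,-12.9) -> (12.9, -14.7)

(12.9, -14.7)


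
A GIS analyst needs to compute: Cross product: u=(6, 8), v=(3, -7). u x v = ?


u x v = u_x*v_y - u_y*v_x = 6*(-7) - 8*3
= (-42) - 24 = -66

-66


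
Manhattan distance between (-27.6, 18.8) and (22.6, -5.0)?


|(-27.6)-22.6| + |18.8-(-5)| = 50.2 + 23.8 = 74

74


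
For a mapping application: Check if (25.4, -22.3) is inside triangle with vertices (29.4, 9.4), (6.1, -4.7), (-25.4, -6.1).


Cross products: AB x AP = 682.21, BC x BP = 581.42, CA x CP = -1675.16
All same sign? no

No, outside


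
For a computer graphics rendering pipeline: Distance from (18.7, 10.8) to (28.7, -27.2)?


dx=10, dy=-38
d^2 = 10^2 + (-38)^2 = 1544
d = sqrt(1544) = 39.2938

39.2938


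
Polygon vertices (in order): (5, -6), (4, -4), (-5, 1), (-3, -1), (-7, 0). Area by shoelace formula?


Shoelace sum: (5*(-4) - 4*(-6)) + (4*1 - (-5)*(-4)) + ((-5)*(-1) - (-3)*1) + ((-3)*0 - (-7)*(-1)) + ((-7)*(-6) - 5*0)
= 31
Area = |31|/2 = 15.5

15.5


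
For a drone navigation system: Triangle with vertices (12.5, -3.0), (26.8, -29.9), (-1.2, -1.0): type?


Side lengths squared: AB^2=928.1, BC^2=1619.21, CA^2=191.69
Sorted: [191.69, 928.1, 1619.21]
By sides: Scalene, By angles: Obtuse

Scalene, Obtuse


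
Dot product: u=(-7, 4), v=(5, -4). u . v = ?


u . v = u_x*v_x + u_y*v_y = (-7)*5 + 4*(-4)
= (-35) + (-16) = -51

-51


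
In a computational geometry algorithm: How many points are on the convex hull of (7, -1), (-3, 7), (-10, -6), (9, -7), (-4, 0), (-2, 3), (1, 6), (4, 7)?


Convex hull vertices (CCW): (-10, -6), (9, -7), (7, -1), (4, 7), (-3, 7)
Count = 5

5


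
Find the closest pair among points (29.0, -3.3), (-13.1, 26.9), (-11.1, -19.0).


d(P0,P1) = 51.8117, d(P0,P2) = 43.0639, d(P1,P2) = 45.9436
Closest: P0 and P2

Closest pair: (29.0, -3.3) and (-11.1, -19.0), distance = 43.0639


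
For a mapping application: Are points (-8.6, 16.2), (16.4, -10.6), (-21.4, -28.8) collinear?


Cross product: (16.4-(-8.6))*((-28.8)-16.2) - ((-10.6)-16.2)*((-21.4)-(-8.6))
= -1468.04

No, not collinear


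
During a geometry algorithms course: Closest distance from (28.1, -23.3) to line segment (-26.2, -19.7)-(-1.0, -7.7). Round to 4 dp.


Project P onto AB: t = 1 (clamped to [0,1])
Closest point on segment: (-1, -7.7)
Distance: 33.0177

33.0177


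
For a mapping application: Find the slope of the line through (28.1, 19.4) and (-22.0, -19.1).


slope = (y2-y1)/(x2-x1) = ((-19.1)-19.4)/((-22)-28.1) = (-38.5)/(-50.1) = 0.7685

0.7685


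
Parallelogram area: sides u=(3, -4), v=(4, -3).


|u x v| = |3*(-3) - (-4)*4|
= |(-9) - (-16)| = 7

7


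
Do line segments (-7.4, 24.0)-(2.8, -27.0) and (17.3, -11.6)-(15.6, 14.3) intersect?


Cross products: d1=579.21, d2=401.73, d3=896.58, d4=1074.06
d1*d2 < 0 and d3*d4 < 0? no

No, they don't intersect


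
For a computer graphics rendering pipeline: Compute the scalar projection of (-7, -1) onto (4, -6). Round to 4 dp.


u.v = -22, |v| = sqrt(52) = 7.2111
Scalar projection = u.v / |v| = -22 / sqrt(52) = -3.0509

-3.0509


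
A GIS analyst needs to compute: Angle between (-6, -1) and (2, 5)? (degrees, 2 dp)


u.v = -17, |u| = sqrt(37) = 6.0828, |v| = sqrt(29) = 5.3852
cos(theta) = u.v/(|u||v|) = -17/sqrt(1073) = -0.518978
theta = acos(-0.518978) = 121.26 degrees

121.26 degrees


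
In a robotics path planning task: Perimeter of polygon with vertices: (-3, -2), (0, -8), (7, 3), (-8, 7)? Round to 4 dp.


Sides: (-3, -2)->(0, -8): sqrt(45) = 6.708204, (0, -8)->(7, 3): sqrt(170) = 13.038405, (7, 3)->(-8, 7): sqrt(241) = 15.524175, (-8, 7)->(-3, -2): sqrt(106) = 10.29563
Sum = 45.566414
Perimeter = 45.5664

45.5664


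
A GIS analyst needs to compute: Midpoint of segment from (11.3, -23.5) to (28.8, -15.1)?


M = ((11.3+28.8)/2, ((-23.5)+(-15.1))/2)
= (20.05, -19.3)

(20.05, -19.3)


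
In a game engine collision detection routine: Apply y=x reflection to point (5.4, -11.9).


Reflection over y=x: (x,y) -> (y,x)
(5.4, -11.9) -> (-11.9, 5.4)

(-11.9, 5.4)


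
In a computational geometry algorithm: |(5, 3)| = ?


|u| = sqrt(5^2 + 3^2) = sqrt(34) = 5.831

5.831


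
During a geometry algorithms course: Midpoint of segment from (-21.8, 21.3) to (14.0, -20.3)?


M = (((-21.8)+14)/2, (21.3+(-20.3))/2)
= (-3.9, 0.5)

(-3.9, 0.5)


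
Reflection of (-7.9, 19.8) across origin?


Reflection over origin: (x,y) -> (-x,-y)
(-7.9, 19.8) -> (7.9, -19.8)

(7.9, -19.8)


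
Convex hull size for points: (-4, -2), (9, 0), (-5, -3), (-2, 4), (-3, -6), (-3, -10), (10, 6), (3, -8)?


Convex hull vertices (CCW): (-5, -3), (-3, -10), (3, -8), (9, 0), (10, 6), (-2, 4)
Count = 6

6


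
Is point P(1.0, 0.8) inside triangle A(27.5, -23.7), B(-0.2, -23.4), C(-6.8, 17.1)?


Cross products: AB x AP = -670.7, BC x BP = -208.32, CA x CP = -240.85
All same sign? yes

Yes, inside


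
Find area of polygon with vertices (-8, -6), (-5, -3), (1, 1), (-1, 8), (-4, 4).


Shoelace sum: ((-8)*(-3) - (-5)*(-6)) + ((-5)*1 - 1*(-3)) + (1*8 - (-1)*1) + ((-1)*4 - (-4)*8) + ((-4)*(-6) - (-8)*4)
= 85
Area = |85|/2 = 42.5

42.5


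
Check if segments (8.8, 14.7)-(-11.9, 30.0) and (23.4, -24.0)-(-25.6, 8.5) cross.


Cross products: d1=-1421.8, d2=-1498.75, d3=577.71, d4=654.66
d1*d2 < 0 and d3*d4 < 0? no

No, they don't intersect


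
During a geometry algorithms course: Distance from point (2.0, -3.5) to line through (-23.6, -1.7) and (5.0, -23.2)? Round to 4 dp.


|cross product| = 498.92
|line direction| = sqrt(1280.21) = 35.78
Distance = 498.92/sqrt(1280.21) = 13.9441

13.9441


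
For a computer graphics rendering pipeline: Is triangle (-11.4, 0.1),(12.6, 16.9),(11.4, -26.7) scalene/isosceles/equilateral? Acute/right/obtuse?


Side lengths squared: AB^2=858.24, BC^2=1902.4, CA^2=1238.08
Sorted: [858.24, 1238.08, 1902.4]
By sides: Scalene, By angles: Acute

Scalene, Acute


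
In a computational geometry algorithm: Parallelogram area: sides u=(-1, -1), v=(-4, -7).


|u x v| = |(-1)*(-7) - (-1)*(-4)|
= |7 - 4| = 3

3


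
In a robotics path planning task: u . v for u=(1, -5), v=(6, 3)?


u . v = u_x*v_x + u_y*v_y = 1*6 + (-5)*3
= 6 + (-15) = -9

-9


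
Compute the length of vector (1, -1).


|u| = sqrt(1^2 + (-1)^2) = sqrt(2) = 1.4142

1.4142


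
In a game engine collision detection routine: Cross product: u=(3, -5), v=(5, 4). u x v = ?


u x v = u_x*v_y - u_y*v_x = 3*4 - (-5)*5
= 12 - (-25) = 37

37


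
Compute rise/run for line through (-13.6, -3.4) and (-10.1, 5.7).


slope = (y2-y1)/(x2-x1) = (5.7-(-3.4))/((-10.1)-(-13.6)) = 9.1/3.5 = 2.6

2.6


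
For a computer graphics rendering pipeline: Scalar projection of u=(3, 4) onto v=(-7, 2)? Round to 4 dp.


u.v = -13, |v| = sqrt(53) = 7.2801
Scalar projection = u.v / |v| = -13 / sqrt(53) = -1.7857

-1.7857


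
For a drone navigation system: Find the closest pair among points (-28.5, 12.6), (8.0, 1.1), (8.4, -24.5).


d(P0,P1) = 38.2688, d(P0,P2) = 52.3261, d(P1,P2) = 25.6031
Closest: P1 and P2

Closest pair: (8.0, 1.1) and (8.4, -24.5), distance = 25.6031


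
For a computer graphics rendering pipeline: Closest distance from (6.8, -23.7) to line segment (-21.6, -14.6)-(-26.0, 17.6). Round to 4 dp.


Project P onto AB: t = 0 (clamped to [0,1])
Closest point on segment: (-21.6, -14.6)
Distance: 29.8223

29.8223


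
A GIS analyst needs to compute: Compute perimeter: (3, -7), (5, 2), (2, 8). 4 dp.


Sides: (3, -7)->(5, 2): sqrt(85) = 9.219544, (5, 2)->(2, 8): sqrt(45) = 6.708204, (2, 8)->(3, -7): sqrt(226) = 15.033296
Sum = 30.961044
Perimeter = 30.961

30.961


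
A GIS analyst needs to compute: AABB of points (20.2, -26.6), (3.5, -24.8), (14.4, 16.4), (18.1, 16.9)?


x range: [3.5, 20.2]
y range: [-26.6, 16.9]
Bounding box: (3.5,-26.6) to (20.2,16.9)

(3.5,-26.6) to (20.2,16.9)


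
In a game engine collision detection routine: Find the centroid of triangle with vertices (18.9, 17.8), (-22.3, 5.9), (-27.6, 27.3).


Centroid = ((x_A+x_B+x_C)/3, (y_A+y_B+y_C)/3)
= ((18.9+(-22.3)+(-27.6))/3, (17.8+5.9+27.3)/3)
= (-10.3333, 17)

(-10.3333, 17)


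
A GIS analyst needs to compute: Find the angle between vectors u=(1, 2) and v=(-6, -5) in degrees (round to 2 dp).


u.v = -16, |u| = sqrt(5) = 2.2361, |v| = sqrt(61) = 7.8102
cos(theta) = u.v/(|u||v|) = -16/sqrt(305) = -0.916157
theta = acos(-0.916157) = 156.37 degrees

156.37 degrees


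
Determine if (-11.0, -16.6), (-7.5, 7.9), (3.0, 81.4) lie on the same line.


Cross product: ((-7.5)-(-11))*(81.4-(-16.6)) - (7.9-(-16.6))*(3-(-11))
= 0

Yes, collinear


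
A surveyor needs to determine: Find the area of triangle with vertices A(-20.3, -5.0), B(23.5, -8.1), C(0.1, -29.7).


Area = |x_A(y_B-y_C) + x_B(y_C-y_A) + x_C(y_A-y_B)|/2
= |(-438.48) + (-580.45) + 0.31|/2
= 1018.62/2 = 509.31

509.31


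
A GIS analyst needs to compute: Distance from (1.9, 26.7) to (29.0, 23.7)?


dx=27.1, dy=-3
d^2 = 27.1^2 + (-3)^2 = 743.41
d = sqrt(743.41) = 27.2655

27.2655


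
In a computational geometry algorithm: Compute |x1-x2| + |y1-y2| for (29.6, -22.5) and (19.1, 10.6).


|29.6-19.1| + |(-22.5)-10.6| = 10.5 + 33.1 = 43.6

43.6


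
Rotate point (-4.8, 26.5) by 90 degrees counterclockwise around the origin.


90° CCW: (x,y) -> (-y, x)
(-4.8,26.5) -> (-26.5, -4.8)

(-26.5, -4.8)


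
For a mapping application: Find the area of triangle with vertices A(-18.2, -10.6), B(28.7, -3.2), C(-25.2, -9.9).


Area = |x_A(y_B-y_C) + x_B(y_C-y_A) + x_C(y_A-y_B)|/2
= |(-121.94) + 20.09 + 186.48|/2
= 84.63/2 = 42.315

42.315


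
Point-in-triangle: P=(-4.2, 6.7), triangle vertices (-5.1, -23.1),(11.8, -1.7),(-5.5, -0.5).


Cross products: AB x AP = 484.36, BC x BP = -126.12, CA x CP = 32.26
All same sign? no

No, outside


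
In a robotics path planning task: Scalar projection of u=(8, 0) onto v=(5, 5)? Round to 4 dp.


u.v = 40, |v| = sqrt(50) = 7.0711
Scalar projection = u.v / |v| = 40 / sqrt(50) = 5.6569

5.6569


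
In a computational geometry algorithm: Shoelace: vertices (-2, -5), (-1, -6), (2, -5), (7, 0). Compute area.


Shoelace sum: ((-2)*(-6) - (-1)*(-5)) + ((-1)*(-5) - 2*(-6)) + (2*0 - 7*(-5)) + (7*(-5) - (-2)*0)
= 24
Area = |24|/2 = 12

12


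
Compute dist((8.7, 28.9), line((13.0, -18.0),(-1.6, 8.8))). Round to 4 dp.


|cross product| = 569.5
|line direction| = sqrt(931.4) = 30.5188
Distance = 569.5/sqrt(931.4) = 18.6606

18.6606


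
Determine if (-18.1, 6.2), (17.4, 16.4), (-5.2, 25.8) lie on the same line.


Cross product: (17.4-(-18.1))*(25.8-6.2) - (16.4-6.2)*((-5.2)-(-18.1))
= 564.22

No, not collinear


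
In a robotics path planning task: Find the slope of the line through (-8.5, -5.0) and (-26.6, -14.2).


slope = (y2-y1)/(x2-x1) = ((-14.2)-(-5))/((-26.6)-(-8.5)) = (-9.2)/(-18.1) = 0.5083

0.5083


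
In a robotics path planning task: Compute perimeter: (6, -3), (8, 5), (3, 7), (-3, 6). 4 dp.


Sides: (6, -3)->(8, 5): sqrt(68) = 8.246211, (8, 5)->(3, 7): sqrt(29) = 5.385165, (3, 7)->(-3, 6): sqrt(37) = 6.082763, (-3, 6)->(6, -3): sqrt(162) = 12.727922
Sum = 32.442061
Perimeter = 32.4421

32.4421


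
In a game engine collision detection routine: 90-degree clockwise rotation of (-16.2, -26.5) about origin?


90° CW: (x,y) -> (y, -x)
(-16.2,-26.5) -> (-26.5, 16.2)

(-26.5, 16.2)


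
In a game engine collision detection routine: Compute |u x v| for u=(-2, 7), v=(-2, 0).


|u x v| = |(-2)*0 - 7*(-2)|
= |0 - (-14)| = 14

14


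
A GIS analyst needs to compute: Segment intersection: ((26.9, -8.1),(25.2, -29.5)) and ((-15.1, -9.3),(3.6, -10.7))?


Cross products: d1=81.24, d2=-321.32, d3=-896.76, d4=-494.2
d1*d2 < 0 and d3*d4 < 0? no

No, they don't intersect


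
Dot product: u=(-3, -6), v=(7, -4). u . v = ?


u . v = u_x*v_x + u_y*v_y = (-3)*7 + (-6)*(-4)
= (-21) + 24 = 3

3


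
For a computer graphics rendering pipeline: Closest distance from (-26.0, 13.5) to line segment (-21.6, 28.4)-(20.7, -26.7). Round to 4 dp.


Project P onto AB: t = 0.1316 (clamped to [0,1])
Closest point on segment: (-16.0345, 21.1504)
Distance: 12.5634

12.5634


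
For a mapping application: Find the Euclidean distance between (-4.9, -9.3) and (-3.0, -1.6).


dx=1.9, dy=7.7
d^2 = 1.9^2 + 7.7^2 = 62.9
d = sqrt(62.9) = 7.931

7.931


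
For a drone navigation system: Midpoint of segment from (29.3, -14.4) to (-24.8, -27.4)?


M = ((29.3+(-24.8))/2, ((-14.4)+(-27.4))/2)
= (2.25, -20.9)

(2.25, -20.9)


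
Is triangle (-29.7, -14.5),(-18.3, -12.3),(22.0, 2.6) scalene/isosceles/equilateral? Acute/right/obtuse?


Side lengths squared: AB^2=134.8, BC^2=1846.1, CA^2=2965.3
Sorted: [134.8, 1846.1, 2965.3]
By sides: Scalene, By angles: Obtuse

Scalene, Obtuse


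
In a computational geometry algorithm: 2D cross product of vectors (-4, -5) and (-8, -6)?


u x v = u_x*v_y - u_y*v_x = (-4)*(-6) - (-5)*(-8)
= 24 - 40 = -16

-16


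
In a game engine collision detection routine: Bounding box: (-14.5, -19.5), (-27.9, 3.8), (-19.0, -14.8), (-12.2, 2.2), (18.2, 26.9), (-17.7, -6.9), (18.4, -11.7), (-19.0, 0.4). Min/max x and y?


x range: [-27.9, 18.4]
y range: [-19.5, 26.9]
Bounding box: (-27.9,-19.5) to (18.4,26.9)

(-27.9,-19.5) to (18.4,26.9)


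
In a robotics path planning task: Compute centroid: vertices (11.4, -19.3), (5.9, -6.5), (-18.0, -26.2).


Centroid = ((x_A+x_B+x_C)/3, (y_A+y_B+y_C)/3)
= ((11.4+5.9+(-18))/3, ((-19.3)+(-6.5)+(-26.2))/3)
= (-0.2333, -17.3333)

(-0.2333, -17.3333)


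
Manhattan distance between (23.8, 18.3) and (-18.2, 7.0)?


|23.8-(-18.2)| + |18.3-7| = 42 + 11.3 = 53.3

53.3


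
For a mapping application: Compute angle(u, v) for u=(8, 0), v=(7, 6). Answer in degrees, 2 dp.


u.v = 56, |u| = sqrt(64) = 8, |v| = sqrt(85) = 9.2195
cos(theta) = u.v/(|u||v|) = 56/sqrt(5440) = 0.759257
theta = acos(0.759257) = 40.6 degrees

40.6 degrees


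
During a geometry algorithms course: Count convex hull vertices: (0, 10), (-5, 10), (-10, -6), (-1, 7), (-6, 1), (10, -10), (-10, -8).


Convex hull vertices (CCW): (-10, -8), (10, -10), (0, 10), (-5, 10), (-10, -6)
Count = 5

5


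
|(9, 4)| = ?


|u| = sqrt(9^2 + 4^2) = sqrt(97) = 9.8489

9.8489


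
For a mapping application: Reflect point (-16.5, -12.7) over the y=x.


Reflection over y=x: (x,y) -> (y,x)
(-16.5, -12.7) -> (-12.7, -16.5)

(-12.7, -16.5)


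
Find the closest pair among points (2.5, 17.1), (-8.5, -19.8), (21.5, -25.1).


d(P0,P1) = 38.5047, d(P0,P2) = 46.28, d(P1,P2) = 30.4646
Closest: P1 and P2

Closest pair: (-8.5, -19.8) and (21.5, -25.1), distance = 30.4646


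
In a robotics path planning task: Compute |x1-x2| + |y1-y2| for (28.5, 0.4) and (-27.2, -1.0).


|28.5-(-27.2)| + |0.4-(-1)| = 55.7 + 1.4 = 57.1

57.1


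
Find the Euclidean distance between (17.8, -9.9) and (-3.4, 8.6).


dx=-21.2, dy=18.5
d^2 = (-21.2)^2 + 18.5^2 = 791.69
d = sqrt(791.69) = 28.137

28.137


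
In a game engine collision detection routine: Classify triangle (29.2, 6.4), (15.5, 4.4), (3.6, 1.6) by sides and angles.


Side lengths squared: AB^2=191.69, BC^2=149.45, CA^2=678.4
Sorted: [149.45, 191.69, 678.4]
By sides: Scalene, By angles: Obtuse

Scalene, Obtuse


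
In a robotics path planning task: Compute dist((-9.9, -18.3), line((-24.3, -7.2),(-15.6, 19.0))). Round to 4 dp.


|cross product| = 473.85
|line direction| = sqrt(762.13) = 27.6067
Distance = 473.85/sqrt(762.13) = 17.1643

17.1643


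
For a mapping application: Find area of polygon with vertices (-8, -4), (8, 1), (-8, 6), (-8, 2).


Shoelace sum: ((-8)*1 - 8*(-4)) + (8*6 - (-8)*1) + ((-8)*2 - (-8)*6) + ((-8)*(-4) - (-8)*2)
= 160
Area = |160|/2 = 80

80


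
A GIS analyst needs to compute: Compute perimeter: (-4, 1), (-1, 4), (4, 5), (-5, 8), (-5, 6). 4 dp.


Sides: (-4, 1)->(-1, 4): sqrt(18) = 4.242641, (-1, 4)->(4, 5): sqrt(26) = 5.09902, (4, 5)->(-5, 8): sqrt(90) = 9.486833, (-5, 8)->(-5, 6): sqrt(4) = 2, (-5, 6)->(-4, 1): sqrt(26) = 5.09902
Sum = 25.927514
Perimeter = 25.9275

25.9275


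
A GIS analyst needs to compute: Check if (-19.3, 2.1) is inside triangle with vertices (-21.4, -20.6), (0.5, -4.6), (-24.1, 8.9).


Cross products: AB x AP = 463.53, BC x BP = 102.48, CA x CP = 123.24
All same sign? yes

Yes, inside


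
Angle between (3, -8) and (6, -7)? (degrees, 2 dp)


u.v = 74, |u| = sqrt(73) = 8.544, |v| = sqrt(85) = 9.2195
cos(theta) = u.v/(|u||v|) = 74/sqrt(6205) = 0.939422
theta = acos(0.939422) = 20.05 degrees

20.05 degrees


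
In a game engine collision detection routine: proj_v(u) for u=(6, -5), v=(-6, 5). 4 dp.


u.v = -61, |v| = sqrt(61) = 7.8102
Scalar projection = u.v / |v| = -61 / sqrt(61) = -7.8102

-7.8102


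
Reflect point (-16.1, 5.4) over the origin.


Reflection over origin: (x,y) -> (-x,-y)
(-16.1, 5.4) -> (16.1, -5.4)

(16.1, -5.4)


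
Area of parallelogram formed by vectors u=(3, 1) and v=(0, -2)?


|u x v| = |3*(-2) - 1*0|
= |(-6) - 0| = 6

6


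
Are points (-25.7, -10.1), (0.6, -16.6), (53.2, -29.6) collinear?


Cross product: (0.6-(-25.7))*((-29.6)-(-10.1)) - ((-16.6)-(-10.1))*(53.2-(-25.7))
= 0

Yes, collinear


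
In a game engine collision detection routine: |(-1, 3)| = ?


|u| = sqrt((-1)^2 + 3^2) = sqrt(10) = 3.1623

3.1623


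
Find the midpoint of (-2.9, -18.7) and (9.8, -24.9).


M = (((-2.9)+9.8)/2, ((-18.7)+(-24.9))/2)
= (3.45, -21.8)

(3.45, -21.8)


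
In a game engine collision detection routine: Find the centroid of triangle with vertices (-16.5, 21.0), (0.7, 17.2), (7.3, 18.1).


Centroid = ((x_A+x_B+x_C)/3, (y_A+y_B+y_C)/3)
= (((-16.5)+0.7+7.3)/3, (21+17.2+18.1)/3)
= (-2.8333, 18.7667)

(-2.8333, 18.7667)


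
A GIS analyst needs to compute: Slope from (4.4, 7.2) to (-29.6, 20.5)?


slope = (y2-y1)/(x2-x1) = (20.5-7.2)/((-29.6)-4.4) = 13.3/(-34) = -0.3912

-0.3912


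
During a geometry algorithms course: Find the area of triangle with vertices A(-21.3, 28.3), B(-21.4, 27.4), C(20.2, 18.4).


Area = |x_A(y_B-y_C) + x_B(y_C-y_A) + x_C(y_A-y_B)|/2
= |(-191.7) + 211.86 + 18.18|/2
= 38.34/2 = 19.17

19.17


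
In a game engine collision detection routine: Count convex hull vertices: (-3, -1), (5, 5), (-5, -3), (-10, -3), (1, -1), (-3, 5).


Convex hull vertices (CCW): (-10, -3), (-5, -3), (1, -1), (5, 5), (-3, 5)
Count = 5

5


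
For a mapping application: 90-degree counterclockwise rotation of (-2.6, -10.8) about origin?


90° CCW: (x,y) -> (-y, x)
(-2.6,-10.8) -> (10.8, -2.6)

(10.8, -2.6)


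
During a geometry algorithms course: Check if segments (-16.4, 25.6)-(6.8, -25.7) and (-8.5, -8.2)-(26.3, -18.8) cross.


Cross products: d1=1092.5, d2=-446.82, d3=-378.89, d4=1160.43
d1*d2 < 0 and d3*d4 < 0? yes

Yes, they intersect


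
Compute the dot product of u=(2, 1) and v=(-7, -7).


u . v = u_x*v_x + u_y*v_y = 2*(-7) + 1*(-7)
= (-14) + (-7) = -21

-21


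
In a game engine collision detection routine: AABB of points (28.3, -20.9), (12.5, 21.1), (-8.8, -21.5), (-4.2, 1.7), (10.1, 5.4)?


x range: [-8.8, 28.3]
y range: [-21.5, 21.1]
Bounding box: (-8.8,-21.5) to (28.3,21.1)

(-8.8,-21.5) to (28.3,21.1)


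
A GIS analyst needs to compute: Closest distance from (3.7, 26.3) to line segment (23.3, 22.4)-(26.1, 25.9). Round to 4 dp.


Project P onto AB: t = 0 (clamped to [0,1])
Closest point on segment: (23.3, 22.4)
Distance: 19.9842

19.9842


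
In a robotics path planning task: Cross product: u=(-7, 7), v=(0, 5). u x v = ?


u x v = u_x*v_y - u_y*v_x = (-7)*5 - 7*0
= (-35) - 0 = -35

-35


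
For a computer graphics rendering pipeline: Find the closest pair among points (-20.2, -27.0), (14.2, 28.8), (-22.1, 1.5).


d(P0,P1) = 65.5515, d(P0,P2) = 28.5633, d(P1,P2) = 45.42
Closest: P0 and P2

Closest pair: (-20.2, -27.0) and (-22.1, 1.5), distance = 28.5633


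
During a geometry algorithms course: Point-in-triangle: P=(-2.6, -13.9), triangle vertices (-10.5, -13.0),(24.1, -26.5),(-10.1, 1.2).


Cross products: AB x AP = 75.51, BC x BP = 308.67, CA x CP = 112.54
All same sign? yes

Yes, inside


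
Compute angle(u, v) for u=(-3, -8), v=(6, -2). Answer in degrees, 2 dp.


u.v = -2, |u| = sqrt(73) = 8.544, |v| = sqrt(40) = 6.3246
cos(theta) = u.v/(|u||v|) = -2/sqrt(2920) = -0.037012
theta = acos(-0.037012) = 92.12 degrees

92.12 degrees


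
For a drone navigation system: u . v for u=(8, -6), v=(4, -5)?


u . v = u_x*v_x + u_y*v_y = 8*4 + (-6)*(-5)
= 32 + 30 = 62

62


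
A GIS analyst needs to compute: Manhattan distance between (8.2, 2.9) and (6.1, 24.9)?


|8.2-6.1| + |2.9-24.9| = 2.1 + 22 = 24.1

24.1


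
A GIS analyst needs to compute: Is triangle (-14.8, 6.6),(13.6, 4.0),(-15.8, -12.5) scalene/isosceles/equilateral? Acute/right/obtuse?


Side lengths squared: AB^2=813.32, BC^2=1136.61, CA^2=365.81
Sorted: [365.81, 813.32, 1136.61]
By sides: Scalene, By angles: Acute

Scalene, Acute


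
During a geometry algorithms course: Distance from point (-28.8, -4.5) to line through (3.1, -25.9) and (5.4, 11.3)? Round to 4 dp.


|cross product| = 1235.9
|line direction| = sqrt(1389.13) = 37.271
Distance = 1235.9/sqrt(1389.13) = 33.1598

33.1598


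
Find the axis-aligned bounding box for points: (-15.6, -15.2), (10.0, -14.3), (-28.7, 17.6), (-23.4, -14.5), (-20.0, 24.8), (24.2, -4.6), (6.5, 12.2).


x range: [-28.7, 24.2]
y range: [-15.2, 24.8]
Bounding box: (-28.7,-15.2) to (24.2,24.8)

(-28.7,-15.2) to (24.2,24.8)


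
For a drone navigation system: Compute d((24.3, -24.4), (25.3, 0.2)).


dx=1, dy=24.6
d^2 = 1^2 + 24.6^2 = 606.16
d = sqrt(606.16) = 24.6203

24.6203


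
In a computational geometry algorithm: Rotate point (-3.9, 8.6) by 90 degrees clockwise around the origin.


90° CW: (x,y) -> (y, -x)
(-3.9,8.6) -> (8.6, 3.9)

(8.6, 3.9)


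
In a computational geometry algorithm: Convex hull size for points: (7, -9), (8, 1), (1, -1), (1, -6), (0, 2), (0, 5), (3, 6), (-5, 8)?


Convex hull vertices (CCW): (-5, 8), (1, -6), (7, -9), (8, 1), (3, 6)
Count = 5

5


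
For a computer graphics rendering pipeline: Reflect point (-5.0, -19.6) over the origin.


Reflection over origin: (x,y) -> (-x,-y)
(-5, -19.6) -> (5, 19.6)

(5, 19.6)


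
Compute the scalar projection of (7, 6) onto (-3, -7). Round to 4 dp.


u.v = -63, |v| = sqrt(58) = 7.6158
Scalar projection = u.v / |v| = -63 / sqrt(58) = -8.2723

-8.2723


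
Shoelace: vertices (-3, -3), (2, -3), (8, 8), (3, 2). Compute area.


Shoelace sum: ((-3)*(-3) - 2*(-3)) + (2*8 - 8*(-3)) + (8*2 - 3*8) + (3*(-3) - (-3)*2)
= 44
Area = |44|/2 = 22

22


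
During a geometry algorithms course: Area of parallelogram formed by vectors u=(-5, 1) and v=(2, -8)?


|u x v| = |(-5)*(-8) - 1*2|
= |40 - 2| = 38

38


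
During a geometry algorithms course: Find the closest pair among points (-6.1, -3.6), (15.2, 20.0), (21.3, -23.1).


d(P0,P1) = 31.7907, d(P0,P2) = 33.6305, d(P1,P2) = 43.5295
Closest: P0 and P1

Closest pair: (-6.1, -3.6) and (15.2, 20.0), distance = 31.7907


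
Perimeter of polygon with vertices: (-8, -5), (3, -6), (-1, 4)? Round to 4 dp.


Sides: (-8, -5)->(3, -6): sqrt(122) = 11.045361, (3, -6)->(-1, 4): sqrt(116) = 10.77033, (-1, 4)->(-8, -5): sqrt(130) = 11.401754
Sum = 33.217445
Perimeter = 33.2174

33.2174


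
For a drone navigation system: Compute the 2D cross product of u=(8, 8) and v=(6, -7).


u x v = u_x*v_y - u_y*v_x = 8*(-7) - 8*6
= (-56) - 48 = -104

-104


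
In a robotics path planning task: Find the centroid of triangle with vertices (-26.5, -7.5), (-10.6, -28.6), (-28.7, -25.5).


Centroid = ((x_A+x_B+x_C)/3, (y_A+y_B+y_C)/3)
= (((-26.5)+(-10.6)+(-28.7))/3, ((-7.5)+(-28.6)+(-25.5))/3)
= (-21.9333, -20.5333)

(-21.9333, -20.5333)


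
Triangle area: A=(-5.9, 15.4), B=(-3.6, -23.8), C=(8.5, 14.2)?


Area = |x_A(y_B-y_C) + x_B(y_C-y_A) + x_C(y_A-y_B)|/2
= |224.2 + 4.32 + 333.2|/2
= 561.72/2 = 280.86

280.86


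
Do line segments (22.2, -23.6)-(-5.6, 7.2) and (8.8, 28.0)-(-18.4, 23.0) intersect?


Cross products: d1=1470.52, d2=493.76, d3=-1021.76, d4=-45
d1*d2 < 0 and d3*d4 < 0? no

No, they don't intersect


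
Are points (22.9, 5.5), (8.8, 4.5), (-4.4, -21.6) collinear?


Cross product: (8.8-22.9)*((-21.6)-5.5) - (4.5-5.5)*((-4.4)-22.9)
= 354.81

No, not collinear


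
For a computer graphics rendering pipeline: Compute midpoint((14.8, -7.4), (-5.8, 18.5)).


M = ((14.8+(-5.8))/2, ((-7.4)+18.5)/2)
= (4.5, 5.55)

(4.5, 5.55)


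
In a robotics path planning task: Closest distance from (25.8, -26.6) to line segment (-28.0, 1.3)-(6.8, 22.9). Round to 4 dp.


Project P onto AB: t = 0.7568 (clamped to [0,1])
Closest point on segment: (-1.6635, 17.6468)
Distance: 52.0771

52.0771


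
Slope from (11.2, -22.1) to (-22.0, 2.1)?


slope = (y2-y1)/(x2-x1) = (2.1-(-22.1))/((-22)-11.2) = 24.2/(-33.2) = -0.7289

-0.7289


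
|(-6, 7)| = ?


|u| = sqrt((-6)^2 + 7^2) = sqrt(85) = 9.2195

9.2195


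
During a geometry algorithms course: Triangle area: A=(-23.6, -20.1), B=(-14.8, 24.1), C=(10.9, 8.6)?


Area = |x_A(y_B-y_C) + x_B(y_C-y_A) + x_C(y_A-y_B)|/2
= |(-365.8) + (-424.76) + (-481.78)|/2
= 1272.34/2 = 636.17

636.17


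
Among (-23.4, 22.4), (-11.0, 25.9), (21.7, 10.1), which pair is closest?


d(P0,P1) = 12.8845, d(P0,P2) = 46.7472, d(P1,P2) = 36.3171
Closest: P0 and P1

Closest pair: (-23.4, 22.4) and (-11.0, 25.9), distance = 12.8845


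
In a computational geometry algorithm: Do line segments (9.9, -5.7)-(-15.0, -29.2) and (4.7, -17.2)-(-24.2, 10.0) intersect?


Cross products: d1=-473.79, d2=882.64, d3=164.15, d4=-1192.28
d1*d2 < 0 and d3*d4 < 0? yes

Yes, they intersect


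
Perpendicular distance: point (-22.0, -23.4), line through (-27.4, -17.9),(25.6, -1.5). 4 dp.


|cross product| = 380.06
|line direction| = sqrt(3077.96) = 55.4794
Distance = 380.06/sqrt(3077.96) = 6.8505

6.8505


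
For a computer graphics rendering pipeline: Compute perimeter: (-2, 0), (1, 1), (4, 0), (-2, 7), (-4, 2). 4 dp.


Sides: (-2, 0)->(1, 1): sqrt(10) = 3.162278, (1, 1)->(4, 0): sqrt(10) = 3.162278, (4, 0)->(-2, 7): sqrt(85) = 9.219544, (-2, 7)->(-4, 2): sqrt(29) = 5.385165, (-4, 2)->(-2, 0): sqrt(8) = 2.828427
Sum = 23.757692
Perimeter = 23.7577

23.7577


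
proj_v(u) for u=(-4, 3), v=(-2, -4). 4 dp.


u.v = -4, |v| = sqrt(20) = 4.4721
Scalar projection = u.v / |v| = -4 / sqrt(20) = -0.8944

-0.8944


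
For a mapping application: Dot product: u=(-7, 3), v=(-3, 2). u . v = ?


u . v = u_x*v_x + u_y*v_y = (-7)*(-3) + 3*2
= 21 + 6 = 27

27


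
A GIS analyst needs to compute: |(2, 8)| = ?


|u| = sqrt(2^2 + 8^2) = sqrt(68) = 8.2462

8.2462


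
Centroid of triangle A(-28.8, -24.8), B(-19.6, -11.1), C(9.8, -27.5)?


Centroid = ((x_A+x_B+x_C)/3, (y_A+y_B+y_C)/3)
= (((-28.8)+(-19.6)+9.8)/3, ((-24.8)+(-11.1)+(-27.5))/3)
= (-12.8667, -21.1333)

(-12.8667, -21.1333)


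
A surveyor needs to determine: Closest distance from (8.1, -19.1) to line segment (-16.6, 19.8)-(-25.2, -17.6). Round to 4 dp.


Project P onto AB: t = 0.8436 (clamped to [0,1])
Closest point on segment: (-23.8553, -11.752)
Distance: 32.7892

32.7892


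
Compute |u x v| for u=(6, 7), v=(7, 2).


|u x v| = |6*2 - 7*7|
= |12 - 49| = 37

37


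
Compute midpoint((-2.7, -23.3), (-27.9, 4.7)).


M = (((-2.7)+(-27.9))/2, ((-23.3)+4.7)/2)
= (-15.3, -9.3)

(-15.3, -9.3)


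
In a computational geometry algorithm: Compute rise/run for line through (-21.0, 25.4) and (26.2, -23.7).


slope = (y2-y1)/(x2-x1) = ((-23.7)-25.4)/(26.2-(-21)) = (-49.1)/47.2 = -1.0403

-1.0403


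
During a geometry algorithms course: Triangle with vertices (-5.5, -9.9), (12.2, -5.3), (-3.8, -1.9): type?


Side lengths squared: AB^2=334.45, BC^2=267.56, CA^2=66.89
Sorted: [66.89, 267.56, 334.45]
By sides: Scalene, By angles: Right

Scalene, Right


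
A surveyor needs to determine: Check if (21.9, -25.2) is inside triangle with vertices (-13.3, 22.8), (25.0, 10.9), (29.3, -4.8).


Cross products: AB x AP = -1419.52, BC x BP = -203.9, CA x CP = 1073.28
All same sign? no

No, outside


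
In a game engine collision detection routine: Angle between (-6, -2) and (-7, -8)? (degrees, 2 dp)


u.v = 58, |u| = sqrt(40) = 6.3246, |v| = sqrt(113) = 10.6301
cos(theta) = u.v/(|u||v|) = 58/sqrt(4520) = 0.862698
theta = acos(0.862698) = 30.38 degrees

30.38 degrees


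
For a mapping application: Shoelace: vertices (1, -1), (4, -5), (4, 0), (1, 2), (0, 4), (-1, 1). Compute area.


Shoelace sum: (1*(-5) - 4*(-1)) + (4*0 - 4*(-5)) + (4*2 - 1*0) + (1*4 - 0*2) + (0*1 - (-1)*4) + ((-1)*(-1) - 1*1)
= 35
Area = |35|/2 = 17.5

17.5


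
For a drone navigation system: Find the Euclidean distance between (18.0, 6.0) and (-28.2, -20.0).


dx=-46.2, dy=-26
d^2 = (-46.2)^2 + (-26)^2 = 2810.44
d = sqrt(2810.44) = 53.0136

53.0136


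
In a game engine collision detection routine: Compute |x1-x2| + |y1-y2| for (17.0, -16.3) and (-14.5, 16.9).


|17-(-14.5)| + |(-16.3)-16.9| = 31.5 + 33.2 = 64.7

64.7


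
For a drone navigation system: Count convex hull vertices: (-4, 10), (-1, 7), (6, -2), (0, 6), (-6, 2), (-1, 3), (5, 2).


Convex hull vertices (CCW): (-6, 2), (6, -2), (5, 2), (-4, 10)
Count = 4

4


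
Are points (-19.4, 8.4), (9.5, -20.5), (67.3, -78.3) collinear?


Cross product: (9.5-(-19.4))*((-78.3)-8.4) - ((-20.5)-8.4)*(67.3-(-19.4))
= 0

Yes, collinear


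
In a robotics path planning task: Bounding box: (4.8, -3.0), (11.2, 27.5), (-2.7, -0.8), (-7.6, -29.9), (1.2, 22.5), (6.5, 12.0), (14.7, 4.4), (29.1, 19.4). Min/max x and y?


x range: [-7.6, 29.1]
y range: [-29.9, 27.5]
Bounding box: (-7.6,-29.9) to (29.1,27.5)

(-7.6,-29.9) to (29.1,27.5)


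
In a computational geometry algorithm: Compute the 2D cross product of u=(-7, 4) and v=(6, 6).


u x v = u_x*v_y - u_y*v_x = (-7)*6 - 4*6
= (-42) - 24 = -66

-66


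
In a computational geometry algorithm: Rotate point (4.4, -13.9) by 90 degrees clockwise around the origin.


90° CW: (x,y) -> (y, -x)
(4.4,-13.9) -> (-13.9, -4.4)

(-13.9, -4.4)


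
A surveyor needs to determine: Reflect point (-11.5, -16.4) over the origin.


Reflection over origin: (x,y) -> (-x,-y)
(-11.5, -16.4) -> (11.5, 16.4)

(11.5, 16.4)


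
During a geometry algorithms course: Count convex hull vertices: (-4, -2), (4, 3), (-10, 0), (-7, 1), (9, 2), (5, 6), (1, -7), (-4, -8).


Convex hull vertices (CCW): (-10, 0), (-4, -8), (1, -7), (9, 2), (5, 6)
Count = 5

5


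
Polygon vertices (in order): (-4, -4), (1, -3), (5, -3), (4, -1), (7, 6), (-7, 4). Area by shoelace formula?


Shoelace sum: ((-4)*(-3) - 1*(-4)) + (1*(-3) - 5*(-3)) + (5*(-1) - 4*(-3)) + (4*6 - 7*(-1)) + (7*4 - (-7)*6) + ((-7)*(-4) - (-4)*4)
= 180
Area = |180|/2 = 90

90
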